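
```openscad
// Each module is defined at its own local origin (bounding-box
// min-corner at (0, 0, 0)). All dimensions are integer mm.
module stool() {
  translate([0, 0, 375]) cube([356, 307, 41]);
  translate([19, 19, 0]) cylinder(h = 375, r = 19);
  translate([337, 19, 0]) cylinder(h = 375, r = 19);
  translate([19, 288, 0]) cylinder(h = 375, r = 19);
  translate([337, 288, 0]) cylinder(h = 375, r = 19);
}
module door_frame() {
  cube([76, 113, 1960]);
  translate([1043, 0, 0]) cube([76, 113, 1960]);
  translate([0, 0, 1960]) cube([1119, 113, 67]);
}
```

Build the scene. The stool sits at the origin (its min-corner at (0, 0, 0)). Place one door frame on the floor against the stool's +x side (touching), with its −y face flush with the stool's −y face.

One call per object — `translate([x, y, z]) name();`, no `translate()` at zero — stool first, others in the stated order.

stool();
translate([356, 0, 0]) door_frame();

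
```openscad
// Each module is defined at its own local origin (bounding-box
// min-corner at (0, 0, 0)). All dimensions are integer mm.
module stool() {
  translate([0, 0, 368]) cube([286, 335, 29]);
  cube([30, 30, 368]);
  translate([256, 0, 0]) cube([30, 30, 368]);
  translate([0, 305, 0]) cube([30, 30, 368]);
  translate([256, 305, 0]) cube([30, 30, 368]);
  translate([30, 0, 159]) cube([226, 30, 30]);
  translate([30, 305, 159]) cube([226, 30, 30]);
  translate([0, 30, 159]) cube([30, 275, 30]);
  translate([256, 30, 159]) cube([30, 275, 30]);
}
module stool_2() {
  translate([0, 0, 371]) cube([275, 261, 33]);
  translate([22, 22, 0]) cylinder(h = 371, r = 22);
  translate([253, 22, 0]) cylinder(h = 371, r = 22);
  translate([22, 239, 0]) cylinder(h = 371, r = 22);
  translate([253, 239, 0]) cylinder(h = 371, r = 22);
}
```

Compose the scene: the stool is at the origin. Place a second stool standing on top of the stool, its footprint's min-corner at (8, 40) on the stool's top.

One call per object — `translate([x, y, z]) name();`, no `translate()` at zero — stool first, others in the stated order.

stool();
translate([8, 40, 397]) stool_2();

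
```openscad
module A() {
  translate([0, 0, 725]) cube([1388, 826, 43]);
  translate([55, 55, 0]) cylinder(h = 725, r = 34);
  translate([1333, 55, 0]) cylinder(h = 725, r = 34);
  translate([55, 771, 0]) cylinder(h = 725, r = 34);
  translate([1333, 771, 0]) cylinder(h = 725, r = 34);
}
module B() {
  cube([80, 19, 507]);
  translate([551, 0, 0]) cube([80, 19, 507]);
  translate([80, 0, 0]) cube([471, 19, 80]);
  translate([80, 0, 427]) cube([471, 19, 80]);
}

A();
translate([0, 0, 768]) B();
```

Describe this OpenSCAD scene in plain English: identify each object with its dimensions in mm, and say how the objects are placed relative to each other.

A is a rectangular dining table. The top is 1388×826×43 mm with its upper surface at z = 768 mm. It stands on four round legs of 68 mm diameter, each leg's bounding box inset 21 mm from the nearest pair of top edges, running from the floor to the underside of the top.

B is a picture frame with a 471×347 mm rectangular opening (x by z) and a uniform 80 mm border on every side. Frame depth is 19 mm along y. It is built from two vertical stiles running the full outside height and two horizontal rails spanning the gap between the stiles.

The picture frame is on top of the table.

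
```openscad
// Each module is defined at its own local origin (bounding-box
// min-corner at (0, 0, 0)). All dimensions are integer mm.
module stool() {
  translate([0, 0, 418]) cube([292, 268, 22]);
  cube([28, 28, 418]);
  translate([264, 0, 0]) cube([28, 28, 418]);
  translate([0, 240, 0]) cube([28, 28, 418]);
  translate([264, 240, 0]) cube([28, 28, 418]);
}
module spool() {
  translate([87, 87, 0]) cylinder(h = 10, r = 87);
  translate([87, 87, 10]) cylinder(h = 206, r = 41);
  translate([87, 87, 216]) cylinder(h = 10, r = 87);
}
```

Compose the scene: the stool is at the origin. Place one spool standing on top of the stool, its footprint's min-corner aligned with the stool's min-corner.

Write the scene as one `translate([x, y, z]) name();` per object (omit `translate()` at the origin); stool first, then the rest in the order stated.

stool();
translate([0, 0, 440]) spool();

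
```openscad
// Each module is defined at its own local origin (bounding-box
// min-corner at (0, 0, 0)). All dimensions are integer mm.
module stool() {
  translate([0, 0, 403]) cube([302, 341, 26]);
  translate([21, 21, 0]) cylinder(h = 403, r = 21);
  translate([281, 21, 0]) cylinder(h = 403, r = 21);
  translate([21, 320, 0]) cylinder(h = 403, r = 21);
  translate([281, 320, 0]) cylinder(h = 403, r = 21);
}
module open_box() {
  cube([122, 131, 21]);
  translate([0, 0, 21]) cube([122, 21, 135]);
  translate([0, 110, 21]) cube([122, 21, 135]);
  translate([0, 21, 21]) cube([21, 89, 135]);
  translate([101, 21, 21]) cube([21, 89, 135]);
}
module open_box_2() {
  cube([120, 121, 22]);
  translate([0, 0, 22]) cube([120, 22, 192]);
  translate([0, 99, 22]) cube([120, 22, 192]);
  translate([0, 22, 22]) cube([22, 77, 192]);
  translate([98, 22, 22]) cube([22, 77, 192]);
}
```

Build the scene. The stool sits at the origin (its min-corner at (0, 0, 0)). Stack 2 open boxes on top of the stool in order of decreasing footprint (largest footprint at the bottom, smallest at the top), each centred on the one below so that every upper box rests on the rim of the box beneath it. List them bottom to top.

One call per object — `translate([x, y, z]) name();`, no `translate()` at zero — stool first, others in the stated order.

stool();
translate([90, 105, 429]) open_box();
translate([91, 110, 585]) open_box_2();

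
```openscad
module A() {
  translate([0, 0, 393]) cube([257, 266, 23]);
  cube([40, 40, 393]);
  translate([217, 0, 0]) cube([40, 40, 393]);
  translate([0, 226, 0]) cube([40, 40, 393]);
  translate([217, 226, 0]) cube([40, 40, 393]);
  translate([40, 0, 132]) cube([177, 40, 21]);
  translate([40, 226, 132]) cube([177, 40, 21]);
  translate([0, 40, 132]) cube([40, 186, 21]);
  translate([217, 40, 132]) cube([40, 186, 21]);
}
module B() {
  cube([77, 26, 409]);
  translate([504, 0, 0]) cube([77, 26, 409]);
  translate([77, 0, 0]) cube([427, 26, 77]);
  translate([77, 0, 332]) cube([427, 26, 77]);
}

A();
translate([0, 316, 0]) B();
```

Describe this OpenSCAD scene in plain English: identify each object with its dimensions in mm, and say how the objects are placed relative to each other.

A is a simple wooden stool: a rectangular seat 257 mm (x) by 266 mm (y), 23 mm thick, top face at z = 416 mm, on four square legs, each 40×40 mm in cross-section. The legs rest on z = 0, each flush with a corner of the seat. Four stretchers, 40 mm wide and 21 mm tall, connect adjacent legs with their undersides at z = 132 mm, each running between the inner faces of the legs it joins and aligned with the legs' outer faces on the other axis.

B is a picture frame with a 427×255 mm rectangular opening (x by z) and a uniform 77 mm border on every side. Frame depth is 26 mm along y. It is built from two vertical stiles running the full outside height and two horizontal rails spanning the gap between the stiles.

The picture frame is on the floor beside the stool on its +y side.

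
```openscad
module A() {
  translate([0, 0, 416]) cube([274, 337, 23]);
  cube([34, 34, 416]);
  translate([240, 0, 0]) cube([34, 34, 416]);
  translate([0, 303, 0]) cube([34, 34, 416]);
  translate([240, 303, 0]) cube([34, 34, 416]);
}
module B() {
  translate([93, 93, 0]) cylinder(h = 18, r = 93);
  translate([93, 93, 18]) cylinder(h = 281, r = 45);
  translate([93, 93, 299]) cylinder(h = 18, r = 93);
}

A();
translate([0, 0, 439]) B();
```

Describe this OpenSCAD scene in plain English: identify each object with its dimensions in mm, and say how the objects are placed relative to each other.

A is a four-legged stool. The seat is 274×337 mm, 23 mm thick, top at z = 439 mm. It stands on four square legs, each 34×34 mm in cross-section, from z = 0 to the seat underside, each flush with a corner of the seat.

B is a spool: two coaxial disc flanges of radius 93 mm and thickness 18 mm, joined by a core cylinder of radius 45 mm and height 281 mm. The lower flange rests on z = 0 and the three cylinders share a vertical axis.

The spool is on top of the stool.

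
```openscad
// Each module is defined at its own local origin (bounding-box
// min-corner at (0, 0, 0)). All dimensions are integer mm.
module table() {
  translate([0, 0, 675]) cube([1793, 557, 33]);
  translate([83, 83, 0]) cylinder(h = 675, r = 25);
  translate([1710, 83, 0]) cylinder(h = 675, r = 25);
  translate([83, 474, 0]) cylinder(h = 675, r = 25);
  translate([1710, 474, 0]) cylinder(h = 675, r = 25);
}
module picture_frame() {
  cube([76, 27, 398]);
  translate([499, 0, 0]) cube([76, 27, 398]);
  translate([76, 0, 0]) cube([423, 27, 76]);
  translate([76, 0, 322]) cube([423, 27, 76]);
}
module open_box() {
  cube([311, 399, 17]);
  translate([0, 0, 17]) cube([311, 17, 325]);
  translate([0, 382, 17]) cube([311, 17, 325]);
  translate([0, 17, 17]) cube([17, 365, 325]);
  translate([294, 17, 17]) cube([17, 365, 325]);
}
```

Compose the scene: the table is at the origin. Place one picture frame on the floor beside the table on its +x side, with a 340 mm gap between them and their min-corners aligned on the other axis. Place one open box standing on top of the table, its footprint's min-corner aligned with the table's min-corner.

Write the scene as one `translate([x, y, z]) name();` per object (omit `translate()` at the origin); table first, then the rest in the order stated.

table();
translate([2133, 0, 0]) picture_frame();
translate([0, 0, 708]) open_box();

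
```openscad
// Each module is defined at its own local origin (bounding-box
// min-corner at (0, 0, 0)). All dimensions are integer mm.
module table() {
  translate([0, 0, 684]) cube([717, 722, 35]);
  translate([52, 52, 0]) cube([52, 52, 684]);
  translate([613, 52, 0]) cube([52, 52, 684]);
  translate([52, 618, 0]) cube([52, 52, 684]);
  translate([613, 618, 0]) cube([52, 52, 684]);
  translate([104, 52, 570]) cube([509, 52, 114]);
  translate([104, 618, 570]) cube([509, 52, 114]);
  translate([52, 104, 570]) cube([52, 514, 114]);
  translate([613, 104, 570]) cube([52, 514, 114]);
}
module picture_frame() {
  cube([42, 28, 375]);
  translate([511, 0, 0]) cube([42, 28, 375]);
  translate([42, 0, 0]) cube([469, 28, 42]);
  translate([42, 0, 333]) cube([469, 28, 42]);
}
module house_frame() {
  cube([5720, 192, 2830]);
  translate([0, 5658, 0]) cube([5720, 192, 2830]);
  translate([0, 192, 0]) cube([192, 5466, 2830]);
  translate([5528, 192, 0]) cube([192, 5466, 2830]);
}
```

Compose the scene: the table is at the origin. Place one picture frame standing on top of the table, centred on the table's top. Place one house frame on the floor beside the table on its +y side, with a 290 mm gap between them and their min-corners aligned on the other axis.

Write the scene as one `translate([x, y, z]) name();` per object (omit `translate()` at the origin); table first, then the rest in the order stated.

table();
translate([82, 347, 719]) picture_frame();
translate([0, 1012, 0]) house_frame();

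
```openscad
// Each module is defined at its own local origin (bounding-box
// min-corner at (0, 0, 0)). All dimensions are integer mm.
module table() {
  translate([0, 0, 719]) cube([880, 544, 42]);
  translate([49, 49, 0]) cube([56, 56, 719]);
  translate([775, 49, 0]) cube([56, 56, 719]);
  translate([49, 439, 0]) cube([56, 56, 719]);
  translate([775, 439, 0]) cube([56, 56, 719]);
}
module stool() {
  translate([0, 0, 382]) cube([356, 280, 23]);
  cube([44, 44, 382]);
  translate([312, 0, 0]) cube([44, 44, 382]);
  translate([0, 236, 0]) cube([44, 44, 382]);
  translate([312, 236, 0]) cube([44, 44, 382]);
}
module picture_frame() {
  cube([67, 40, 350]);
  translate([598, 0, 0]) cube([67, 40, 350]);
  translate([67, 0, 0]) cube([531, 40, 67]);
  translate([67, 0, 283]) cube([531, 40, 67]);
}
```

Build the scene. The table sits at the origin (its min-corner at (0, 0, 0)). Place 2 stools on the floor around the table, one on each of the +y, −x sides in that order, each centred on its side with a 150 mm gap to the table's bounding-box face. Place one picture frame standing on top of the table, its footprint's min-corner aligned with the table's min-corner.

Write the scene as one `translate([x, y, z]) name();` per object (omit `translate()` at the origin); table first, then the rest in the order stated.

table();
translate([262, 694, 0]) stool();
translate([-506, 132, 0]) stool();
translate([0, 0, 761]) picture_frame();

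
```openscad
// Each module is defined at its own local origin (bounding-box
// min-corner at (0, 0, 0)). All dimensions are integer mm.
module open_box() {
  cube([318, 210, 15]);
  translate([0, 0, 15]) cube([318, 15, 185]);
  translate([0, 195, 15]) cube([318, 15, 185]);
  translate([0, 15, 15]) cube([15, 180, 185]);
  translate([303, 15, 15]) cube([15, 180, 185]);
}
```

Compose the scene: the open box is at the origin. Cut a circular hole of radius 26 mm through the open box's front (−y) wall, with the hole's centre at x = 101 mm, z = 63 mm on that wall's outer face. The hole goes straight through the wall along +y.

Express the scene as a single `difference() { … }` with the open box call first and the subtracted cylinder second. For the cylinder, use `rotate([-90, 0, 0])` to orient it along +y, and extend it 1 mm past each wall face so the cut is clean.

difference() {
  open_box();
  translate([101, -1, 63]) rotate([-90, 0, 0]) cylinder(h = 17, r = 26);
}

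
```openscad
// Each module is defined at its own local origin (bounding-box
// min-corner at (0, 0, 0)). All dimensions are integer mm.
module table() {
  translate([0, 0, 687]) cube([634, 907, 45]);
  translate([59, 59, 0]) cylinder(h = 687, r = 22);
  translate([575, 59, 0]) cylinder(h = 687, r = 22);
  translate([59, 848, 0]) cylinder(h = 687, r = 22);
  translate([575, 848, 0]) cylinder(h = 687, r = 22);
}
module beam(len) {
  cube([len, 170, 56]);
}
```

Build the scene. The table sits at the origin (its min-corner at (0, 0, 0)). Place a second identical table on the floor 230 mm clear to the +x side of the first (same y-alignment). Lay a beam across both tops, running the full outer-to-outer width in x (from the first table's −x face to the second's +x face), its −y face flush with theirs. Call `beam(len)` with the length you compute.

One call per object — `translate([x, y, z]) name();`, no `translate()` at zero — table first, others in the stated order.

table();
translate([864, 0, 0]) table();
translate([0, 0, 732]) beam(1498);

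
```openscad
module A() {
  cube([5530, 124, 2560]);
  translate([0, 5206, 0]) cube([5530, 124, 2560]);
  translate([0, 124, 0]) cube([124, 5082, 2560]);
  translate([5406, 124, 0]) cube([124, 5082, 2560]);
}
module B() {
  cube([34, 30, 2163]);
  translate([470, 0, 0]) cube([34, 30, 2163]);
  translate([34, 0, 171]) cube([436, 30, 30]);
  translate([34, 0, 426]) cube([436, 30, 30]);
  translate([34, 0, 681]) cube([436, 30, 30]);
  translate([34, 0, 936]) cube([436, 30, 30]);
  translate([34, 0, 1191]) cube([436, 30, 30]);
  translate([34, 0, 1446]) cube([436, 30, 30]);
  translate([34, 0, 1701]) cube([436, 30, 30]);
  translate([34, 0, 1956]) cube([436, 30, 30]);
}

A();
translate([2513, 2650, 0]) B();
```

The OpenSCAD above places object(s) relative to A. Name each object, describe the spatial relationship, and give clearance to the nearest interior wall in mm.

Clearances: x = 2389, y = 2526; minimum 2389 mm.

A is a house frame. B is a ladder. The ladder sits inside the house frame, centred. The clearance to the nearest interior wall is 2389 mm.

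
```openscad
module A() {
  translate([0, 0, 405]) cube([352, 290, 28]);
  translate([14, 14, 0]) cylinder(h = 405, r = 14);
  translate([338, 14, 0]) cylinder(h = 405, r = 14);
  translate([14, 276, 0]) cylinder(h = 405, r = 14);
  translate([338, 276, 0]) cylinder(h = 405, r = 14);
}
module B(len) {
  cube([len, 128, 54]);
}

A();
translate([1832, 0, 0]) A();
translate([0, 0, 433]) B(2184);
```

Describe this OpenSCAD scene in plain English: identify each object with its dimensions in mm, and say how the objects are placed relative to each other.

A is a four-legged stool. The seat is 352×290 mm, 28 mm thick, top at z = 433 mm. It stands on four round legs, each 28 mm in diameter, from z = 0 to the seat underside, each leg's axis is inset half a diameter from the nearest pair of seat edges (so the leg's bounding box is flush with the corner).

B is a rectangular beam 2184 mm long (x), 128 mm deep (y), 54 mm thick (z).

The beam spans the tops of two stools placed 1480 mm apart, resting at z = 433 mm.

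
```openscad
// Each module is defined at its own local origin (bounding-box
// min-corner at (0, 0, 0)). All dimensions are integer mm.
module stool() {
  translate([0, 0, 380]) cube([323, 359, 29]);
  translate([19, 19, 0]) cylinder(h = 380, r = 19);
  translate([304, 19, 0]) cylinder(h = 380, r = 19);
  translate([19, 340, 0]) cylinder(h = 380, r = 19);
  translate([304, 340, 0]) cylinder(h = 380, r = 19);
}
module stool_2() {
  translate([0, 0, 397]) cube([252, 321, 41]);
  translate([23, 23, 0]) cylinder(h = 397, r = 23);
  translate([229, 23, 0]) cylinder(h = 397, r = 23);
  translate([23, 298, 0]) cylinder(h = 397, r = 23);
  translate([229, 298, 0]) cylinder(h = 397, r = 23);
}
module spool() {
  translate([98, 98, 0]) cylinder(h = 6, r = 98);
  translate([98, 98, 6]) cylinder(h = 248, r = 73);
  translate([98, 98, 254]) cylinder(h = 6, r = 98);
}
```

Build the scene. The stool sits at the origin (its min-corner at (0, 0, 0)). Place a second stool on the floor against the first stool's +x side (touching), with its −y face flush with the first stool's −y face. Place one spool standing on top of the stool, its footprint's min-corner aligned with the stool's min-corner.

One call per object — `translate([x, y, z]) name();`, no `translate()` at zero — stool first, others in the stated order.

stool();
translate([323, 0, 0]) stool_2();
translate([0, 0, 409]) spool();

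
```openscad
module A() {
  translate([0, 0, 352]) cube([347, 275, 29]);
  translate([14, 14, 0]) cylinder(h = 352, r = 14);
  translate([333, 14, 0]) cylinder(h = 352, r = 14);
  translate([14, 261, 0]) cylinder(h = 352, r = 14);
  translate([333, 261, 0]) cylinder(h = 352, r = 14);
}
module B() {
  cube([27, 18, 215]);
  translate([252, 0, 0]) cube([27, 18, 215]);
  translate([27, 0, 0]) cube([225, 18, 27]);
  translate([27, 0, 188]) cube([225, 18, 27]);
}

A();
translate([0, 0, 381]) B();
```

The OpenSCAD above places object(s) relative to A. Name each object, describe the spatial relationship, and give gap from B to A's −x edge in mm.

The picture frame's min-x is at 0; the stool's min-x is 0; gap = 0 mm.

A is a stool. B is a picture frame. The picture frame is on top of the stool. The gap from the picture frame to the stool's −x edge is 0 mm.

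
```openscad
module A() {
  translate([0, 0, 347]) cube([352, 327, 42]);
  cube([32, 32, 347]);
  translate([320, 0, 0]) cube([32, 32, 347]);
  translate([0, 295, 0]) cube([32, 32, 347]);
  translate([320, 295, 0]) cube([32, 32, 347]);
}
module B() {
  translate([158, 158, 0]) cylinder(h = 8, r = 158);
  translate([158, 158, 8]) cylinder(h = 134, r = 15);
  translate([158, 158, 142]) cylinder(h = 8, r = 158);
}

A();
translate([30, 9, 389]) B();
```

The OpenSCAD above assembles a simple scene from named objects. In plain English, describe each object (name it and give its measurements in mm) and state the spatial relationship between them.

A is a four-legged stool. The seat is a 352×327×42 mm slab whose top surface is at z = 389 mm; four square legs, each 32×32 mm in cross-section, run from the floor (z = 0) to the underside of the seat, each flush with a corner of the seat.

B is a spool: two coaxial disc flanges of radius 158 mm and thickness 8 mm, joined by a core cylinder of radius 15 mm and height 134 mm. The lower flange rests on z = 0 and the three cylinders share a vertical axis.

The spool is on top of the stool.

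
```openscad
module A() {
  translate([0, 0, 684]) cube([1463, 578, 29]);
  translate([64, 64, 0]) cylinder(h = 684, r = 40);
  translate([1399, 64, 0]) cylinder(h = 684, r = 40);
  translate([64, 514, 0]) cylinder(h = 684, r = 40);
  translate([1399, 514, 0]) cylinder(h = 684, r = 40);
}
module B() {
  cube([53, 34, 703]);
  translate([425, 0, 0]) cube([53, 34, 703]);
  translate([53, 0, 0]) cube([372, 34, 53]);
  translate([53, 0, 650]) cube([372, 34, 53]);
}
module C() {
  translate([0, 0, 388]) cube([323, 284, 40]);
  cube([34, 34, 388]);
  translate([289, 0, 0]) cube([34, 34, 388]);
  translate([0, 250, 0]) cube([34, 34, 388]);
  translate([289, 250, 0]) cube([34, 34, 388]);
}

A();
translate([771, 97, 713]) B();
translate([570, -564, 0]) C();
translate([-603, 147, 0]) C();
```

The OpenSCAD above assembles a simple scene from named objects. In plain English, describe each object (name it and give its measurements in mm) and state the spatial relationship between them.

A is a table with a 1463×578 mm rectangular top, 29 mm thick, top surface at z = 713 mm, supported by four round legs of 80 mm diameter, each leg's bounding box inset 24 mm from the nearest pair of top edges, running from the floor.

B is a rectangular picture frame lying in the x–z plane (depth along y). The opening is 372 mm wide (x) by 597 mm tall (z), surrounded by a border 53 mm wide on all four sides. The frame is 34 mm deep and is made of two full-height vertical stiles with two horizontal rails fitted between them.

C is a four-legged stool. The seat is 323×284 mm, 40 mm thick, top at z = 428 mm. It stands on four square legs, each 34×34 mm in cross-section, from z = 0 to the seat underside, each flush with a corner of the seat.

The picture frame is on top of the table. Two stools sit around the table at the −y, −x sides.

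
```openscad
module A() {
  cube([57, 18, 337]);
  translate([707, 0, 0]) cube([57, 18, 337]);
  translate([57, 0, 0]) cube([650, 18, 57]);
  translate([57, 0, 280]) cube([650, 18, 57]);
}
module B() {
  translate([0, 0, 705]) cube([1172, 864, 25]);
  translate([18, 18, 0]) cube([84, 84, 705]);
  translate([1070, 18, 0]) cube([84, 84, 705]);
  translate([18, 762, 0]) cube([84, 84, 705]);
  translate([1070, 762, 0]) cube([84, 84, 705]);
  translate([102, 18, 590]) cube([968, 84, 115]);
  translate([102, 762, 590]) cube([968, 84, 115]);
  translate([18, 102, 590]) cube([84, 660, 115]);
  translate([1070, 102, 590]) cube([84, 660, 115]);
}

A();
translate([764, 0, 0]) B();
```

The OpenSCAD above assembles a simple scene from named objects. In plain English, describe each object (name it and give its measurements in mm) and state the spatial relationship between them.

A is a picture frame with a 650×223 mm rectangular opening (x by z) and a uniform 57 mm border on every side. Frame depth is 18 mm along y. It is built from two vertical stiles running the full outside height and two horizontal rails spanning the gap between the stiles.

B is a table with a 1172×864 mm rectangular top, 25 mm thick, top surface at z = 730 mm, supported by four 84×84 mm square legs, each inset 18 mm from the nearest pair of top edges, running from the floor. Four apron rails, 84 mm thick and 115 mm tall, run between adjacent legs with their top edges flush with the underside of the top and their outer faces flush with the legs' outer faces.

The table is against the picture frame's +x side, with their −y faces flush.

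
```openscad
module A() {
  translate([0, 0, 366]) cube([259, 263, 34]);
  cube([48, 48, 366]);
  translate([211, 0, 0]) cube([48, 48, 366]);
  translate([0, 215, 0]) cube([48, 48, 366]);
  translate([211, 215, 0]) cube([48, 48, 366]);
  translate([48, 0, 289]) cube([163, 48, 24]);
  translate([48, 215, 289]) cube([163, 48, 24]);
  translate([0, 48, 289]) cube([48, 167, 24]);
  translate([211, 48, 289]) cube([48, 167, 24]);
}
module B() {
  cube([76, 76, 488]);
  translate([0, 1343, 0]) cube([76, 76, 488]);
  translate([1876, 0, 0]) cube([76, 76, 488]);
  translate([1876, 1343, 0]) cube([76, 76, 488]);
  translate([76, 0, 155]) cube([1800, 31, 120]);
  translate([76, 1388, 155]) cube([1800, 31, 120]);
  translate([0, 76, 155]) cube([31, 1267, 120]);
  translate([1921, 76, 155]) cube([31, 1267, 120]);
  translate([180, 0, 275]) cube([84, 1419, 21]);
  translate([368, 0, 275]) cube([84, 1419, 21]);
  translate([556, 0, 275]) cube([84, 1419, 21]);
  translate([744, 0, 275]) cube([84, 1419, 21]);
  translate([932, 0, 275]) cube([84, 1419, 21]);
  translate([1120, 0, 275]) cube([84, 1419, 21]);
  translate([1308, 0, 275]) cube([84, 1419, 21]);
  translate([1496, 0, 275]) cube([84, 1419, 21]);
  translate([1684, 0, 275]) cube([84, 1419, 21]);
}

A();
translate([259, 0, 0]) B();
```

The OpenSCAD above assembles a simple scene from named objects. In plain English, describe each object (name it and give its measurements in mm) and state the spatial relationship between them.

A is a four-legged stool. The seat is a 259×263×34 mm slab whose top surface is at z = 400 mm; four square legs, each 48×48 mm in cross-section, run from the floor (z = 0) to the underside of the seat, each flush with a corner of the seat. Four stretchers, 48 mm wide and 24 mm tall, connect adjacent legs with their undersides at z = 289 mm, each running between the inner faces of the legs it joins and aligned with the legs' outer faces on the other axis.

B is a bed frame 1952 mm long (x) by 1419 mm wide (y). Four 76×76 mm corner posts, 488 mm tall, at the corners of the footprint. Four rails of 31 mm thickness and 120 mm height run between adjacent posts with their undersides at z = 155 mm, their outer faces flush with the outside of the frame (the two x-running rails run between the posts' inner faces; the two y-running rails run between the posts' inner faces). 9 slats, each 84 mm wide (x) and 21 mm thick, lie across the top of the two x-running rails, running the full 1419 mm width of the frame in y; the slats are evenly spaced along x between the inner faces of the end posts with equal gaps (rounded down to the nearest mm) at the −x end and between each pair — any rounding remainder accumulates at the +x end.

The bed frame is against the stool's +x side, with their −y faces flush.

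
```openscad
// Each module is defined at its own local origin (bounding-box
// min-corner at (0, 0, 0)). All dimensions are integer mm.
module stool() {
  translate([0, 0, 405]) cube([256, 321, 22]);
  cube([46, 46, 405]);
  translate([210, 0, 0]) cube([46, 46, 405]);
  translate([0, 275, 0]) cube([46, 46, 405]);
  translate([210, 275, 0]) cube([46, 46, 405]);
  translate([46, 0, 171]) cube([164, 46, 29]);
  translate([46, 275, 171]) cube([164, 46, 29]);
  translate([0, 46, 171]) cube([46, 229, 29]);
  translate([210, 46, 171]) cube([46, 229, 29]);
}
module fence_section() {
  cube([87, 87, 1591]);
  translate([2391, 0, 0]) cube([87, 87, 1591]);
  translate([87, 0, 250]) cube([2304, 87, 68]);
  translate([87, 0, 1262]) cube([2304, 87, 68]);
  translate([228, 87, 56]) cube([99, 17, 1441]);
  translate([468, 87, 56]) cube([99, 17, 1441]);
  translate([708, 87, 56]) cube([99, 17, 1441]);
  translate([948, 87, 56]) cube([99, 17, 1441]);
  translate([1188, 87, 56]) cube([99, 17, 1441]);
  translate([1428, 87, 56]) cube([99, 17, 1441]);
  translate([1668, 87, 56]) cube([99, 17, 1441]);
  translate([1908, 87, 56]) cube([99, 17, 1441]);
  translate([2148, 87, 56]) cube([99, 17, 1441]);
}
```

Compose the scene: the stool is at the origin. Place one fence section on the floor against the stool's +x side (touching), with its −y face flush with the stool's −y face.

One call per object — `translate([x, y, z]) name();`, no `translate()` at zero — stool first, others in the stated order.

stool();
translate([256, 0, 0]) fence_section();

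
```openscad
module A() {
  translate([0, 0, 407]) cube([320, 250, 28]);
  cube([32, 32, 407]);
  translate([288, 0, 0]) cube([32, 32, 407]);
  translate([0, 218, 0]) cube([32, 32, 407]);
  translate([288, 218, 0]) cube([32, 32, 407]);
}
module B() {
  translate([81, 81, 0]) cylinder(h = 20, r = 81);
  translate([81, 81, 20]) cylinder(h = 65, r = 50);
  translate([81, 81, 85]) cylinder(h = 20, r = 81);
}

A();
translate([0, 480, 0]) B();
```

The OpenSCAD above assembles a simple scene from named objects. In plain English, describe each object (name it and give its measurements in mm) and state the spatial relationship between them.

A is a four-legged stool. The seat is a 320×250×28 mm slab whose top surface is at z = 435 mm; four square legs, each 32×32 mm in cross-section, run from the floor (z = 0) to the underside of the seat, each flush with a corner of the seat.

B is a spool: two coaxial disc flanges of radius 81 mm and thickness 20 mm, joined by a core cylinder of radius 50 mm and height 65 mm. The lower flange rests on z = 0 and the three cylinders share a vertical axis.

The spool is on the floor beside the stool on its +y side.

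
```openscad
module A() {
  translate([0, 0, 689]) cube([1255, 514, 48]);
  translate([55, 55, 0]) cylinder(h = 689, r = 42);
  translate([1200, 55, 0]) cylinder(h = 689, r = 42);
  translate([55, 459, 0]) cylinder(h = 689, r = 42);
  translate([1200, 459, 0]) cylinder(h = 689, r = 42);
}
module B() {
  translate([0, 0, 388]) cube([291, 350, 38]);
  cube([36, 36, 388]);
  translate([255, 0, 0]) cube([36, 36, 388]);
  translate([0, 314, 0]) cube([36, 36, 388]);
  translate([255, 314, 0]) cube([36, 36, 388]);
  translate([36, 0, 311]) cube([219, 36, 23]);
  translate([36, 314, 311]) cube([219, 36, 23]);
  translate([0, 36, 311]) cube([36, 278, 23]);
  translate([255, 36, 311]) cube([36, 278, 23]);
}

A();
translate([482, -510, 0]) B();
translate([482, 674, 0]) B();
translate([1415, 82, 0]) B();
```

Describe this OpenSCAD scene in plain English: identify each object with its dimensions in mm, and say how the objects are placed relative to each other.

A is a table with a 1255×514 mm rectangular top, 48 mm thick, top surface at z = 737 mm, supported by four round legs of 84 mm diameter, each leg's bounding box inset 13 mm from the nearest pair of top edges, running from the floor.

B is a four-legged stool. The seat is a 291×350×38 mm slab whose top surface is at z = 426 mm; four square legs, each 36×36 mm in cross-section, run from the floor (z = 0) to the underside of the seat, each flush with a corner of the seat. Four stretchers, 36 mm wide and 23 mm tall, connect adjacent legs with their undersides at z = 311 mm, each running between the inner faces of the legs it joins and aligned with the legs' outer faces on the other axis.

Three stools sit around the table at the −y, +y, +x sides.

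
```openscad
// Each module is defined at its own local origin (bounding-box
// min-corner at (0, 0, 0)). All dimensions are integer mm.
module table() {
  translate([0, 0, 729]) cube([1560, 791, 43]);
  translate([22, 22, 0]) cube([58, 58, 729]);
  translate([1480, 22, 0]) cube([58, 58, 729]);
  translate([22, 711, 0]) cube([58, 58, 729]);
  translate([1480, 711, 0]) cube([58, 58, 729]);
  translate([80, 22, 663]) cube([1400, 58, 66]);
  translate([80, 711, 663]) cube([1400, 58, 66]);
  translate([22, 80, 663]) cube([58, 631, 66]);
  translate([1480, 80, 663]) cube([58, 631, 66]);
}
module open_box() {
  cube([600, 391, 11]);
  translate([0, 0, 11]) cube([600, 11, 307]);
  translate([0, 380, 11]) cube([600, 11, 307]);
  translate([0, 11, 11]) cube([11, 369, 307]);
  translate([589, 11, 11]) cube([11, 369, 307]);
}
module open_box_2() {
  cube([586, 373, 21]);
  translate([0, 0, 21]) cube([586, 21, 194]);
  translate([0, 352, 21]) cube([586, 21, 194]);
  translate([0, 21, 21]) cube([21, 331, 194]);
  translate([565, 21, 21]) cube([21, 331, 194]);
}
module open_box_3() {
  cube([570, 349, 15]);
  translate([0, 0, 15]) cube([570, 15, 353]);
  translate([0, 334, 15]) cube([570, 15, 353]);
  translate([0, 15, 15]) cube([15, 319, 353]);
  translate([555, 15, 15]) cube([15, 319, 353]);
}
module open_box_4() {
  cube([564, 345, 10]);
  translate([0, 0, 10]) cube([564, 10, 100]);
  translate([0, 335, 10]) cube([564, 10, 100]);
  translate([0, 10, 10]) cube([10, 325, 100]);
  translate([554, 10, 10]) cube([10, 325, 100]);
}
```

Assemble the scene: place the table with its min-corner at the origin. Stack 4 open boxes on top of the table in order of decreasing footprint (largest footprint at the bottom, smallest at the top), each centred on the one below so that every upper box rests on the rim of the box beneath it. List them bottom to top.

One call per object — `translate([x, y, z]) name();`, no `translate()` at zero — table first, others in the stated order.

table();
translate([480, 200, 772]) open_box();
translate([487, 209, 1090]) open_box_2();
translate([495, 221, 1305]) open_box_3();
translate([498, 223, 1673]) open_box_4();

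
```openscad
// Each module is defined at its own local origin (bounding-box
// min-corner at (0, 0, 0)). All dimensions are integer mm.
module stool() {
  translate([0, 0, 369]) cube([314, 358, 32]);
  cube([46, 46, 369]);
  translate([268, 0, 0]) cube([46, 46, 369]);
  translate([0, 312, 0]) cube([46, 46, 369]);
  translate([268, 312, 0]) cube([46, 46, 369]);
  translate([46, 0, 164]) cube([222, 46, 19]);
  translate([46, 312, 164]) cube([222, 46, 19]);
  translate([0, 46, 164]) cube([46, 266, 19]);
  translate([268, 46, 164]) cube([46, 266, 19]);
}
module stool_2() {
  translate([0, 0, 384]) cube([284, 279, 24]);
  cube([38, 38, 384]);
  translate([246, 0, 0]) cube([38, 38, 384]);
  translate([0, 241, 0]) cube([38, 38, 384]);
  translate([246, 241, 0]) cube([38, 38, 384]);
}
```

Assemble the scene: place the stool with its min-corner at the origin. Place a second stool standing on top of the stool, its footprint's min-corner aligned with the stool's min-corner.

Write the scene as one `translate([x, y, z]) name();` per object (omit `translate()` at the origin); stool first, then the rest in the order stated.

stool();
translate([0, 0, 401]) stool_2();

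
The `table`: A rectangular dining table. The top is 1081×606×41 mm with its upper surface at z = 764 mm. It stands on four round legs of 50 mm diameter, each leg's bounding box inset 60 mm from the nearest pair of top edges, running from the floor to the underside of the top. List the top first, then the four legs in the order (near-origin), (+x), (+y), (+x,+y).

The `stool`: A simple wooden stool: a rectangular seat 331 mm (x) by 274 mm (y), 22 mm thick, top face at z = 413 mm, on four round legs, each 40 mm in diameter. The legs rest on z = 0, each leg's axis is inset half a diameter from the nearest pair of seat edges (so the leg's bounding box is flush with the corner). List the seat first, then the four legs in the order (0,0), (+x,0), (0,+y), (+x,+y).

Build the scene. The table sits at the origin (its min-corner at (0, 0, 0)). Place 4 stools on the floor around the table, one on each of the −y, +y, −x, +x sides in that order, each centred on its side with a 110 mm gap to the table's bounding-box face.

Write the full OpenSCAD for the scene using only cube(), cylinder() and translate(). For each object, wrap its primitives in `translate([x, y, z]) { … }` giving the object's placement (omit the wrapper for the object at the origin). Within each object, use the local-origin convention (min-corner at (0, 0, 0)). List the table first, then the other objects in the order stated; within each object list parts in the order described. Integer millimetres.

translate([0, 0, 723]) cube([1081, 606, 41]);
translate([85, 85, 0]) cylinder(h = 723, r = 25);
translate([996, 85, 0]) cylinder(h = 723, r = 25);
translate([85, 521, 0]) cylinder(h = 723, r = 25);
translate([996, 521, 0]) cylinder(h = 723, r = 25);
translate([375, -384, 0]) {
  translate([0, 0, 391]) cube([331, 274, 22]);
  translate([20, 20, 0]) cylinder(h = 391, r = 20);
  translate([311, 20, 0]) cylinder(h = 391, r = 20);
  translate([20, 254, 0]) cylinder(h = 391, r = 20);
  translate([311, 254, 0]) cylinder(h = 391, r = 20);
}
translate([375, 716, 0]) {
  translate([0, 0, 391]) cube([331, 274, 22]);
  translate([20, 20, 0]) cylinder(h = 391, r = 20);
  translate([311, 20, 0]) cylinder(h = 391, r = 20);
  translate([20, 254, 0]) cylinder(h = 391, r = 20);
  translate([311, 254, 0]) cylinder(h = 391, r = 20);
}
translate([-441, 166, 0]) {
  translate([0, 0, 391]) cube([331, 274, 22]);
  translate([20, 20, 0]) cylinder(h = 391, r = 20);
  translate([311, 20, 0]) cylinder(h = 391, r = 20);
  translate([20, 254, 0]) cylinder(h = 391, r = 20);
  translate([311, 254, 0]) cylinder(h = 391, r = 20);
}
translate([1191, 166, 0]) {
  translate([0, 0, 391]) cube([331, 274, 22]);
  translate([20, 20, 0]) cylinder(h = 391, r = 20);
  translate([311, 20, 0]) cylinder(h = 391, r = 20);
  translate([20, 254, 0]) cylinder(h = 391, r = 20);
  translate([311, 254, 0]) cylinder(h = 391, r = 20);
}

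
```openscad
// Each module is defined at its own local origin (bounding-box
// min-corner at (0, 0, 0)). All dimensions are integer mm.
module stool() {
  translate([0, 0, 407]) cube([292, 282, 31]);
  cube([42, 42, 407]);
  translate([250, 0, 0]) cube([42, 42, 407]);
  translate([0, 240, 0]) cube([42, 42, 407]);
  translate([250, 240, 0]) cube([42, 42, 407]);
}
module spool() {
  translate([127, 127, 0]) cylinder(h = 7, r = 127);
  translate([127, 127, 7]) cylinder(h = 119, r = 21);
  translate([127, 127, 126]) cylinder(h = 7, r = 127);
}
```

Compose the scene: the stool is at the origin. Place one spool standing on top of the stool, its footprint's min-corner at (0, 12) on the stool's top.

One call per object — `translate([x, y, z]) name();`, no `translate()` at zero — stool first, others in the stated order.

stool();
translate([0, 12, 438]) spool();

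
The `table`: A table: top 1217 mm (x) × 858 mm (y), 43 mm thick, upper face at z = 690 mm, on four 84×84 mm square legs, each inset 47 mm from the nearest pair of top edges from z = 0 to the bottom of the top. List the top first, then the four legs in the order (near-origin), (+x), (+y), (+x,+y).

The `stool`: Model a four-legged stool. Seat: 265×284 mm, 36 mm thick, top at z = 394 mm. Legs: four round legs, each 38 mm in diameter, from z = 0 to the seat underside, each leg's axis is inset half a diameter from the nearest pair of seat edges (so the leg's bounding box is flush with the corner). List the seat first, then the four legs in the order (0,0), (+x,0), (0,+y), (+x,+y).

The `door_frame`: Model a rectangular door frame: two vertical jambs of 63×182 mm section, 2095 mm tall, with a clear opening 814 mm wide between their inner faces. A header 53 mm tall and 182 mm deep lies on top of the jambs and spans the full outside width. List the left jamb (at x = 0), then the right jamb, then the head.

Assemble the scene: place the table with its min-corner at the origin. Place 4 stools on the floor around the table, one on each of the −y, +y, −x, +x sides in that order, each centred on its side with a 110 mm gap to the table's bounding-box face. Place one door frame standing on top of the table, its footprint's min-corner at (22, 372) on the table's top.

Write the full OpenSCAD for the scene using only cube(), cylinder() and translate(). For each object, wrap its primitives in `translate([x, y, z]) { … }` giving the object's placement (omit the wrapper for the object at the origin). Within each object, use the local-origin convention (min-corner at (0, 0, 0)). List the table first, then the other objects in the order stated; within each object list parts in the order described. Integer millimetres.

translate([0, 0, 647]) cube([1217, 858, 43]);
translate([47, 47, 0]) cube([84, 84, 647]);
translate([1086, 47, 0]) cube([84, 84, 647]);
translate([47, 727, 0]) cube([84, 84, 647]);
translate([1086, 727, 0]) cube([84, 84, 647]);
translate([476, -394, 0]) {
  translate([0, 0, 358]) cube([265, 284, 36]);
  translate([19, 19, 0]) cylinder(h = 358, r = 19);
  translate([246, 19, 0]) cylinder(h = 358, r = 19);
  translate([19, 265, 0]) cylinder(h = 358, r = 19);
  translate([246, 265, 0]) cylinder(h = 358, r = 19);
}
translate([476, 968, 0]) {
  translate([0, 0, 358]) cube([265, 284, 36]);
  translate([19, 19, 0]) cylinder(h = 358, r = 19);
  translate([246, 19, 0]) cylinder(h = 358, r = 19);
  translate([19, 265, 0]) cylinder(h = 358, r = 19);
  translate([246, 265, 0]) cylinder(h = 358, r = 19);
}
translate([-375, 287, 0]) {
  translate([0, 0, 358]) cube([265, 284, 36]);
  translate([19, 19, 0]) cylinder(h = 358, r = 19);
  translate([246, 19, 0]) cylinder(h = 358, r = 19);
  translate([19, 265, 0]) cylinder(h = 358, r = 19);
  translate([246, 265, 0]) cylinder(h = 358, r = 19);
}
translate([1327, 287, 0]) {
  translate([0, 0, 358]) cube([265, 284, 36]);
  translate([19, 19, 0]) cylinder(h = 358, r = 19);
  translate([246, 19, 0]) cylinder(h = 358, r = 19);
  translate([19, 265, 0]) cylinder(h = 358, r = 19);
  translate([246, 265, 0]) cylinder(h = 358, r = 19);
}
translate([22, 372, 690]) {
  cube([63, 182, 2095]);
  translate([877, 0, 0]) cube([63, 182, 2095]);
  translate([0, 0, 2095]) cube([940, 182, 53]);
}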